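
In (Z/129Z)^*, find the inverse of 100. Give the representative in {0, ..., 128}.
100^(−1) ≡ 40 (mod 129)

Apply the extended Euclidean algorithm to (129, 100), tracking rows (r, s, t) with s·129 + t·100 = r. Each division r_prev = q·r_cur + r_new produces the new row as (previous row) − q·(current row):
  row A: (129, 1, 0)   [1·129 + 0·100 = 129]
  row B: (100, 0, 1)   [0·129 + 1·100 = 100]
  129 = 1·100 + 29   → row C = row A − 1·row B = (29, 1, −1)   [check: 1·129 − 1·100 = 29]
  100 = 3·29 + 13   → row D = row B − 3·row C = (13, −3, 4)   [check: −3·129 + 4·100 = 13]
  29 = 2·13 + 3   → row E = row C − 2·row D = (3, 7, −9)   [check: 7·129 − 9·100 = 3]
  13 = 4·3 + 1   → row F = row D − 4·row E = (1, −31, 40)   [check: −31·129 + 40·100 = 1]
  3 = 3·1 + 0   → remainder 0, stop. gcd = 1 (last nonzero row F).
The gcd is 1, so 100 is invertible mod 129. The last nonzero row gives −31·129 + 40·100 = 1, so t = 40. So 100^(−1) ≡ 40 (mod 129). Verify: 100 · 40 = 4000 ≡ 1 (mod 129). ✓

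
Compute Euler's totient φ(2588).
φ is multiplicative, with φ(p^e) = p^e − p^(e−1). Factorise 2588 = 2^2 · 647. Then
  φ(2588) = (2^2 − 2^1) · (647 − 1) = 2 · 646 = 1292.

Final answer: φ(2588) = 1292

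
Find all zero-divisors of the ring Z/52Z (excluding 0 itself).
An element a ∈ Z/52Z (with a ≠ 0) is a zero-divisor iff gcd(a, 52) > 1 (because a is a unit precisely when gcd(a, n) = 1, and in Z/nZ every nonzero, non-unit element is a zero-divisor). Scan a = 1, ..., 51 and keep those with gcd(a, 52) > 1:
  gcd(2, 52) = 2, gcd(4, 52) = 4, gcd(6, 52) = 2, gcd(8, 52) = 4, gcd(10, 52) = 2, gcd(12, 52) = 4, gcd(13, 52) = 13, gcd(14, 52) = 2, gcd(16, 52) = 4, gcd(18, 52) = 2, gcd(20, 52) = 4, gcd(22, 52) = 2, gcd(24, 52) = 4, gcd(26, 52) = 26, gcd(28, 52) = 4, gcd(30, 52) = 2, gcd(32, 52) = 4, gcd(34, 52) = 2, gcd(36, 52) = 4, gcd(38, 52) = 2, gcd(39, 52) = 13, gcd(40, 52) = 4, gcd(42, 52) = 2, gcd(44, 52) = 4, gcd(46, 52) = 2, gcd(48, 52) = 4, gcd(50, 52) = 2.
All other a ∈ {1, ..., 51} have gcd(a, 52) = 1 and are units. So the nonzero zero-divisors are exactly the 27 values of a appearing in this scan.

Final answer: nonzero zero-divisors of Z/52Z = {2, 4, 6, 8, 10, 12, 13, 14, 16, 18, 20, 22, 24, 26, 28, 30, 32, 34, 36, 38, 39, 40, 42, 44, 46, 48, 50}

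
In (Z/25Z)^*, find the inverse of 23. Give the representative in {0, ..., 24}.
23^(−1) ≡ 12 (mod 25)

Apply the extended Euclidean algorithm to (25, 23), tracking rows (r, s, t) with s·25 + t·23 = r. Each division r_prev = q·r_cur + r_new produces the new row as (previous row) − q·(current row):
  row A: (25, 1, 0)   [1·25 + 0·23 = 25]
  row B: (23, 0, 1)   [0·25 + 1·23 = 23]
  25 = 1·23 + 2   → row C = row A − 1·row B = (2, 1, −1)   [check: 1·25 − 1·23 = 2]
  23 = 11·2 + 1   → row D = row B − 11·row C = (1, −11, 12)   [check: −11·25 + 12·23 = 1]
  2 = 2·1 + 0   → remainder 0, stop. gcd = 1 (last nonzero row D).
The gcd is 1, so 23 is invertible mod 25. The last nonzero row gives −11·25 + 12·23 = 1, so t = 12. So 23^(−1) ≡ 12 (mod 25). Verify: 23 · 12 = 276 ≡ 1 (mod 25). ✓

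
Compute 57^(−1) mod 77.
57^(−1) ≡ 50 (mod 77)

Apply the extended Euclidean algorithm to (77, 57), tracking rows (r, s, t) with s·77 + t·57 = r. Each division r_prev = q·r_cur + r_new produces the new row as (previous row) − q·(current row):
  row A: (77, 1, 0)   [1·77 + 0·57 = 77]
  row B: (57, 0, 1)   [0·77 + 1·57 = 57]
  77 = 1·57 + 20   → row C = row A − 1·row B = (20, 1, −1)   [check: 1·77 − 1·57 = 20]
  57 = 2·20 + 17   → row D = row B − 2·row C = (17, −2, 3)   [check: −2·77 + 3·57 = 17]
  20 = 1·17 + 3   → row E = row C − 1·row D = (3, 3, −4)   [check: 3·77 − 4·57 = 3]
  17 = 5·3 + 2   → row F = row D − 5·row E = (2, −17, 23)   [check: −17·77 + 23·57 = 2]
  3 = 1·2 + 1   → row G = row E − 1·row F = (1, 20, −27)   [check: 20·77 − 27·57 = 1]
  2 = 2·1 + 0   → remainder 0, stop. gcd = 1 (last nonzero row G).
The gcd is 1, so 57 is invertible mod 77. The last nonzero row gives 20·77 − 27·57 = 1, so t = −27. So 57^(−1) ≡ −27 ≡ 50 (mod 77). Verify: 57 · 50 = 2850 ≡ 1 (mod 77). ✓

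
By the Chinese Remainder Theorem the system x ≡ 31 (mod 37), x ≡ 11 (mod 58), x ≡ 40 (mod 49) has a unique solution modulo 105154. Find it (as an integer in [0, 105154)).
x ≡ 41249 (mod 105154); the representative in [0, 105154) is 41249

The moduli 37, 58, 49 are pairwise coprime, so by the CRT there is a unique solution mod 37·58·49 = 105154.
Solve by successive substitution. Start with x ≡ 31 (mod 37).
  Combine with x ≡ 11 (mod 58): write x = 31 + 37·t and require 31 + 37·t ≡ 11 (mod 58), i.e. 37·t ≡ 11 − 31 ≡ 38 (mod 58). Since 37^(−1) ≡ 11 (mod 58), t ≡ 11·38 ≡ 12 (mod 58). So x ≡ 31 + 37·12 = 475 (mod 2146).
  Combine with x ≡ 40 (mod 49): write x = 475 + 2146·t and require 475 + 2146·t ≡ 40 (mod 49), i.e. 2146·t ≡ 40 − 475 ≡ 6 (mod 49). Since 2146^(−1) ≡ 44 (mod 49) (2146 ≡ 39 (mod 49)), t ≡ 44·6 ≡ 19 (mod 49). So x ≡ 475 + 2146·19 = 41249 (mod 105154).
Unique solution in [0, 105154): x = 41249.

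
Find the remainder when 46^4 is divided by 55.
Use repeated squaring. Binary(4) = 100. Walk through the bits of the exponent 4 left-to-right: at each bit after the leading one, square the running value, then multiply by 46 if the bit is 1 (always reducing mod 55):
  bit 1 = 1 (leading): start with 46.
  bit 2 = 0: square 46^2 = 2116 ≡ 26 (mod 55).
  bit 3 = 0: square 26^2 = 676 ≡ 16 (mod 55).
Final value: 46^4 ≡ 16 (mod 55).

Final answer: 16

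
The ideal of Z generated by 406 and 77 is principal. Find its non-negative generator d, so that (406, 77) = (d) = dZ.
In the PID Z, (a, b) is generated by gcd(a, b). Compute gcd(406, 77) with the extended Euclidean algorithm, tracking rows (r, s, t) with s·406 + t·77 = r:
  row A: (406, 1, 0)   [1·406 + 0·77 = 406]
  row B: (77, 0, 1)   [0·406 + 1·77 = 77]
  406 = 5·77 + 21   → row C = row A − 5·row B = (21, 1, −5)   [check: 1·406 − 5·77 = 21]
  77 = 3·21 + 14   → row D = row B − 3·row C = (14, −3, 16)   [check: −3·406 + 16·77 = 14]
  21 = 1·14 + 7   → row E = row C − 1·row D = (7, 4, −21)   [check: 4·406 − 21·77 = 7]
  14 = 2·7 + 0   → remainder 0, stop. gcd = 7 (last nonzero row E).
So gcd(406, 77) = 7, with Bézout identity 4·406 − 21·77 = 7. Containment (⊇): the Bézout identity exhibits 7 as an element of (406, 77), giving (7) ⊆ (406, 77). Containment (⊆): since 7 | 406 and 7 | 77 (406 = 7·58, 77 = 7·11), every Z-linear combination of 406 and 77 is divisible by 7, so (406, 77) ⊆ (7). Therefore (406, 77) = (7), d = 7.

Final answer: (406, 77) = (7); d = 7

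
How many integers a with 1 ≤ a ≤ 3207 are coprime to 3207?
The number of a ∈ {1, ..., 3207} with gcd(a, 3207) = 1 is by definition Euler's totient φ(3207). φ is multiplicative, with φ(p^e) = p^e − p^(e−1). Factorise 3207 = 3 · 1069. Then
  φ(3207) = (3 − 1) · (1069 − 1) = 2 · 1068 = 2136.
So there are 2136 such integers.

Final answer: 2136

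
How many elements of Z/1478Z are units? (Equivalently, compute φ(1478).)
An element a ∈ Z/1478Z is a unit iff gcd(a, 1478) = 1, so the number of units is φ(1478). φ is multiplicative, with φ(p^e) = p^e − p^(e−1). Factorise 1478 = 2 · 739. Then
  φ(1478) = (2 − 1) · (739 − 1) = 1 · 738 = 738.

Final answer: Z/1478Z has φ(1478) = 738 units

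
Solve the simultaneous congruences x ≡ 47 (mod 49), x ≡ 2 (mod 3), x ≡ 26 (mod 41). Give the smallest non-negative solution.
x ≡ 5192 (mod 6027); the representative in [0, 6027) is 5192

The moduli 49, 3, 41 are pairwise coprime, so by the CRT there is a unique solution mod 49·3·41 = 6027.
Solve by successive substitution. Start with x ≡ 47 (mod 49).
  Combine with x ≡ 2 (mod 3): write x = 47 + 49·t and require 47 + 49·t ≡ 2 (mod 3), i.e. 49·t ≡ 2 − 47 ≡ 0 (mod 3). Since 49^(−1) ≡ 1 (mod 3) (49 ≡ 1 (mod 3)), t ≡ 1·0 ≡ 0 (mod 3). So x ≡ 47 + 49·0 = 47 (mod 147).
  Combine with x ≡ 26 (mod 41): write x = 47 + 147·t and require 47 + 147·t ≡ 26 (mod 41), i.e. 147·t ≡ 26 − 47 ≡ 20 (mod 41). Since 147^(−1) ≡ 12 (mod 41) (147 ≡ 24 (mod 41)), t ≡ 12·20 ≡ 35 (mod 41). So x ≡ 47 + 147·35 = 5192 (mod 6027).
Unique solution in [0, 6027): x = 5192.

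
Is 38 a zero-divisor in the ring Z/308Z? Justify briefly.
gcd(38, 308) = 2 > 1, so 38 is not a unit in Z/308Z. In Z/nZ every nonzero non-unit is a zero-divisor: explicitly, take b = 308/gcd = 154 ≠ 0 (mod 308); then 38·154 = 5852 = 19·308, i.e. 38·154 ≡ 0 (mod 308). So 38 is a zero-divisor.

Final answer: YES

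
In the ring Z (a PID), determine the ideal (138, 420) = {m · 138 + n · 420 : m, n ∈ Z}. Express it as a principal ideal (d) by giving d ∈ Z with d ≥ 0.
In the PID Z, (a, b) is generated by gcd(a, b). Compute gcd(420, 138) with the extended Euclidean algorithm, tracking rows (r, s, t) with s·420 + t·138 = r:
  row A: (420, 1, 0)   [1·420 + 0·138 = 420]
  row B: (138, 0, 1)   [0·420 + 1·138 = 138]
  420 = 3·138 + 6   → row C = row A − 3·row B = (6, 1, −3)   [check: 1·420 − 3·138 = 6]
  138 = 23·6 + 0   → remainder 0, stop. gcd = 6 (last nonzero row C).
So gcd(138, 420) = 6, with Bézout identity 1·420 − 3·138 = 6. Containment (⊇): the Bézout identity exhibits 6 as an element of (138, 420), giving (6) ⊆ (138, 420). Containment (⊆): since 6 | 138 and 6 | 420 (138 = 6·23, 420 = 6·70), every Z-linear combination of 138 and 420 is divisible by 6, so (138, 420) ⊆ (6). Therefore (138, 420) = (6), d = 6.

Final answer: (138, 420) = (6); d = 6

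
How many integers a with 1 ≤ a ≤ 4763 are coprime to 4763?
4320

The number of a ∈ {1, ..., 4763} with gcd(a, 4763) = 1 is by definition Euler's totient φ(4763). φ is multiplicative, with φ(p^e) = p^e − p^(e−1). Factorise 4763 = 11 · 433. Then
  φ(4763) = (11 − 1) · (433 − 1) = 10 · 432 = 4320.
So there are 4320 such integers.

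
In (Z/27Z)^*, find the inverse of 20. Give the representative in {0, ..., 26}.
20^(−1) ≡ 23 (mod 27)

Apply the extended Euclidean algorithm to (27, 20), tracking rows (r, s, t) with s·27 + t·20 = r. Each division r_prev = q·r_cur + r_new produces the new row as (previous row) − q·(current row):
  row A: (27, 1, 0)   [1·27 + 0·20 = 27]
  row B: (20, 0, 1)   [0·27 + 1·20 = 20]
  27 = 1·20 + 7   → row C = row A − 1·row B = (7, 1, −1)   [check: 1·27 − 1·20 = 7]
  20 = 2·7 + 6   → row D = row B − 2·row C = (6, −2, 3)   [check: −2·27 + 3·20 = 6]
  7 = 1·6 + 1   → row E = row C − 1·row D = (1, 3, −4)   [check: 3·27 − 4·20 = 1]
  6 = 6·1 + 0   → remainder 0, stop. gcd = 1 (last nonzero row E).
The gcd is 1, so 20 is invertible mod 27. The last nonzero row gives 3·27 − 4·20 = 1, so t = −4. So 20^(−1) ≡ −4 ≡ 23 (mod 27). Verify: 20 · 23 = 460 ≡ 1 (mod 27). ✓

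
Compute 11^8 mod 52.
9

Use repeated squaring. Binary(8) = 1000. Walk through the bits of the exponent 8 left-to-right: at each bit after the leading one, square the running value, then multiply by 11 if the bit is 1 (always reducing mod 52):
  bit 1 = 1 (leading): start with 11.
  bit 2 = 0: square 11^2 = 121 ≡ 17 (mod 52).
  bit 3 = 0: square 17^2 = 289 ≡ 29 (mod 52).
  bit 4 = 0: square 29^2 = 841 ≡ 9 (mod 52).
Final value: 11^8 ≡ 9 (mod 52).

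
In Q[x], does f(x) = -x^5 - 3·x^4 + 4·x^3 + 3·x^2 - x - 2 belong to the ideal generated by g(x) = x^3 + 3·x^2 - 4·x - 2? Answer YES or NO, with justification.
In Q[x] the ideal (g) consists of all multiples of g, so f ∈ (g) iff g | f, i.e. iff the remainder of f on division by g is 0. Divide f by g (g is monic, so eliminate the leading term of the running remainder at each step):
  leading term -x^5: subtract (-x^2)·g(x) = -x^5 - 3·x^4 + 4·x^3 + 2·x^2, leaving x^2 - x - 2
The remainder r(x) = x^2 - x - 2 ≠ 0 (and deg r < deg g), so g ∤ f, i.e. f ∉ (g).

Final answer: NO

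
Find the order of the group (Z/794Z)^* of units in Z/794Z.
(Z/794Z)^* consists of the classes a with gcd(a, 794) = 1, so its order is φ(794). φ is multiplicative, with φ(p^e) = p^e − p^(e−1). Factorise 794 = 2 · 397. Then
  φ(794) = (2 − 1) · (397 − 1) = 1 · 396 = 396.
Thus |(Z/794Z)^*| = 396.

Final answer: |(Z/794Z)^*| = 396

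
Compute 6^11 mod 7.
Use repeated squaring. Binary(11) = 1011. Walk through the bits of the exponent 11 left-to-right: at each bit after the leading one, square the running value, then multiply by 6 if the bit is 1 (always reducing mod 7):
  bit 1 = 1 (leading): start with 6.
  bit 2 = 0: square 6^2 = 36 ≡ 1 (mod 7).
  bit 3 = 1: square 1^2 = 1; bit is 1, so multiply 1·6 = 6 (mod 7).
  bit 4 = 1: square 6^2 = 36 ≡ 1; bit is 1, so multiply 1·6 = 6 (mod 7).
Final value: 6^11 ≡ 6 (mod 7).

Final answer: 6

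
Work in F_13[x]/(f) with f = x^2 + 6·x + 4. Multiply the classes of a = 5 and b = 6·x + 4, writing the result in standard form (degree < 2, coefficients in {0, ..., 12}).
a · b ≡ 4·x + 7 (mod f(x))

Multiply as integer polynomials: a · b = 30·x + 20. Reducing coefficients mod 13: a · b ≡ 4·x + 7. This already has degree < 2, so no reduction by f is needed. Hence a · b ≡ 4·x + 7 in F_13[x]/(f).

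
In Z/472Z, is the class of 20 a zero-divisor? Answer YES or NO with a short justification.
YES

gcd(20, 472) = 4 > 1, so 20 is not a unit in Z/472Z. In Z/nZ every nonzero non-unit is a zero-divisor: explicitly, take b = 472/gcd = 118 ≠ 0 (mod 472); then 20·118 = 2360 = 5·472, i.e. 20·118 ≡ 0 (mod 472). So 20 is a zero-divisor.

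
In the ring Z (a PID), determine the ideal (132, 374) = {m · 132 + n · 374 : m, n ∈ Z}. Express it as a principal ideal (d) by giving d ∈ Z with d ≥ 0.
In the PID Z, (a, b) is generated by gcd(a, b). Compute gcd(374, 132) with the extended Euclidean algorithm, tracking rows (r, s, t) with s·374 + t·132 = r:
  row A: (374, 1, 0)   [1·374 + 0·132 = 374]
  row B: (132, 0, 1)   [0·374 + 1·132 = 132]
  374 = 2·132 + 110   → row C = row A − 2·row B = (110, 1, −2)   [check: 1·374 − 2·132 = 110]
  132 = 1·110 + 22   → row D = row B − 1·row C = (22, −1, 3)   [check: −1·374 + 3·132 = 22]
  110 = 5·22 + 0   → remainder 0, stop. gcd = 22 (last nonzero row D).
So gcd(132, 374) = 22, with Bézout identity −1·374 + 3·132 = 22. Containment (⊇): the Bézout identity exhibits 22 as an element of (132, 374), giving (22) ⊆ (132, 374). Containment (⊆): since 22 | 132 and 22 | 374 (132 = 22·6, 374 = 22·17), every Z-linear combination of 132 and 374 is divisible by 22, so (132, 374) ⊆ (22). Therefore (132, 374) = (22), d = 22.

Final answer: (132, 374) = (22); d = 22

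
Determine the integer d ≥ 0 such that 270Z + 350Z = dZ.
In the PID Z, (a, b) is generated by gcd(a, b). Compute gcd(350, 270) with the extended Euclidean algorithm, tracking rows (r, s, t) with s·350 + t·270 = r:
  row A: (350, 1, 0)   [1·350 + 0·270 = 350]
  row B: (270, 0, 1)   [0·350 + 1·270 = 270]
  350 = 1·270 + 80   → row C = row A − 1·row B = (80, 1, −1)   [check: 1·350 − 1·270 = 80]
  270 = 3·80 + 30   → row D = row B − 3·row C = (30, −3, 4)   [check: −3·350 + 4·270 = 30]
  80 = 2·30 + 20   → row E = row C − 2·row D = (20, 7, −9)   [check: 7·350 − 9·270 = 20]
  30 = 1·20 + 10   → row F = row D − 1·row E = (10, −10, 13)   [check: −10·350 + 13·270 = 10]
  20 = 2·10 + 0   → remainder 0, stop. gcd = 10 (last nonzero row F).
So gcd(270, 350) = 10, with Bézout identity −10·350 + 13·270 = 10. Containment (⊇): the Bézout identity exhibits 10 as an element of (270, 350), giving (10) ⊆ (270, 350). Containment (⊆): since 10 | 270 and 10 | 350 (270 = 10·27, 350 = 10·35), every Z-linear combination of 270 and 350 is divisible by 10, so (270, 350) ⊆ (10). Therefore (270, 350) = (10), d = 10.

Final answer: (270, 350) = (10); d = 10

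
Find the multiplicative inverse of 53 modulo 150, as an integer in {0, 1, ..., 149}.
Apply the extended Euclidean algorithm to (150, 53), tracking rows (r, s, t) with s·150 + t·53 = r. Each division r_prev = q·r_cur + r_new produces the new row as (previous row) − q·(current row):
  row A: (150, 1, 0)   [1·150 + 0·53 = 150]
  row B: (53, 0, 1)   [0·150 + 1·53 = 53]
  150 = 2·53 + 44   → row C = row A − 2·row B = (44, 1, −2)   [check: 1·150 − 2·53 = 44]
  53 = 1·44 + 9   → row D = row B − 1·row C = (9, −1, 3)   [check: −1·150 + 3·53 = 9]
  44 = 4·9 + 8   → row E = row C − 4·row D = (8, 5, −14)   [check: 5·150 − 14·53 = 8]
  9 = 1·8 + 1   → row F = row D − 1·row E = (1, −6, 17)   [check: −6·150 + 17·53 = 1]
  8 = 8·1 + 0   → remainder 0, stop. gcd = 1 (last nonzero row F).
The gcd is 1, so 53 is invertible mod 150. The last nonzero row gives −6·150 + 17·53 = 1, so t = 17. So 53^(−1) ≡ 17 (mod 150). Verify: 53 · 17 = 901 ≡ 1 (mod 150). ✓

Final answer: 53^(−1) ≡ 17 (mod 150)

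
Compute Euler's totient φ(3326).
φ(3326) = 1662

φ is multiplicative, with φ(p^e) = p^e − p^(e−1). Factorise 3326 = 2 · 1663. Then
  φ(3326) = (2 − 1) · (1663 − 1) = 1 · 1662 = 1662.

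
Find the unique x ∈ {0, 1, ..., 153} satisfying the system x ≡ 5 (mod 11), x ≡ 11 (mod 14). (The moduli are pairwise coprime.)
The moduli 11, 14 are pairwise coprime, so by the CRT there is a unique solution mod 11·14 = 154.
Solve by successive substitution. Start with x ≡ 5 (mod 11).
  Combine with x ≡ 11 (mod 14): write x = 5 + 11·t and require 5 + 11·t ≡ 11 (mod 14), i.e. 11·t ≡ 11 − 5 ≡ 6 (mod 14). Since 11^(−1) ≡ 9 (mod 14), t ≡ 9·6 ≡ 12 (mod 14). So x ≡ 5 + 11·12 = 137 (mod 154).
Unique solution in [0, 154): x = 137.

Final answer: x ≡ 137 (mod 154); the representative in [0, 154) is 137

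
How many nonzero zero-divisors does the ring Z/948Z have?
In Z/948Z each nonzero element is either a unit (gcd with 948 is 1) or a zero-divisor (gcd > 1). The number of units is φ(948): factorise 948 = 2^2 · 3 · 79, so φ(948) = (2^2 − 2^1) · (3 − 1) · (79 − 1) = 2 · 2 · 78 = 312. The nonzero elements number 948 − 1 = 947. Hence the nonzero zero-divisors number 947 − 312 = 635.

Final answer: Z/948Z has 635 nonzero zero-divisors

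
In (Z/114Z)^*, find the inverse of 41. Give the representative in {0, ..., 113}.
Apply the extended Euclidean algorithm to (114, 41), tracking rows (r, s, t) with s·114 + t·41 = r. Each division r_prev = q·r_cur + r_new produces the new row as (previous row) − q·(current row):
  row A: (114, 1, 0)   [1·114 + 0·41 = 114]
  row B: (41, 0, 1)   [0·114 + 1·41 = 41]
  114 = 2·41 + 32   → row C = row A − 2·row B = (32, 1, −2)   [check: 1·114 − 2·41 = 32]
  41 = 1·32 + 9   → row D = row B − 1·row C = (9, −1, 3)   [check: −1·114 + 3·41 = 9]
  32 = 3·9 + 5   → row E = row C − 3·row D = (5, 4, −11)   [check: 4·114 − 11·41 = 5]
  9 = 1·5 + 4   → row F = row D − 1·row E = (4, −5, 14)   [check: −5·114 + 14·41 = 4]
  5 = 1·4 + 1   → row G = row E − 1·row F = (1, 9, −25)   [check: 9·114 − 25·41 = 1]
  4 = 4·1 + 0   → remainder 0, stop. gcd = 1 (last nonzero row G).
The gcd is 1, so 41 is invertible mod 114. The last nonzero row gives 9·114 − 25·41 = 1, so t = −25. So 41^(−1) ≡ −25 ≡ 89 (mod 114). Verify: 41 · 89 = 3649 ≡ 1 (mod 114). ✓

Final answer: 41^(−1) ≡ 89 (mod 114)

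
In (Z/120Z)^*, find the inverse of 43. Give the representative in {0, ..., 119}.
43^(−1) ≡ 67 (mod 120)

Apply the extended Euclidean algorithm to (120, 43), tracking rows (r, s, t) with s·120 + t·43 = r. Each division r_prev = q·r_cur + r_new produces the new row as (previous row) − q·(current row):
  row A: (120, 1, 0)   [1·120 + 0·43 = 120]
  row B: (43, 0, 1)   [0·120 + 1·43 = 43]
  120 = 2·43 + 34   → row C = row A − 2·row B = (34, 1, −2)   [check: 1·120 − 2·43 = 34]
  43 = 1·34 + 9   → row D = row B − 1·row C = (9, −1, 3)   [check: −1·120 + 3·43 = 9]
  34 = 3·9 + 7   → row E = row C − 3·row D = (7, 4, −11)   [check: 4·120 − 11·43 = 7]
  9 = 1·7 + 2   → row F = row D − 1·row E = (2, −5, 14)   [check: −5·120 + 14·43 = 2]
  7 = 3·2 + 1   → row G = row E − 3·row F = (1, 19, −53)   [check: 19·120 − 53·43 = 1]
  2 = 2·1 + 0   → remainder 0, stop. gcd = 1 (last nonzero row G).
The gcd is 1, so 43 is invertible mod 120. The last nonzero row gives 19·120 − 53·43 = 1, so t = −53. So 43^(−1) ≡ −53 ≡ 67 (mod 120). Verify: 43 · 67 = 2881 ≡ 1 (mod 120). ✓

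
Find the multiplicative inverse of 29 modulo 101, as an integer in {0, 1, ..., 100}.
Apply the extended Euclidean algorithm to (101, 29), tracking rows (r, s, t) with s·101 + t·29 = r. Each division r_prev = q·r_cur + r_new produces the new row as (previous row) − q·(current row):
  row A: (101, 1, 0)   [1·101 + 0·29 = 101]
  row B: (29, 0, 1)   [0·101 + 1·29 = 29]
  101 = 3·29 + 14   → row C = row A − 3·row B = (14, 1, −3)   [check: 1·101 − 3·29 = 14]
  29 = 2·14 + 1   → row D = row B − 2·row C = (1, −2, 7)   [check: −2·101 + 7·29 = 1]
  14 = 14·1 + 0   → remainder 0, stop. gcd = 1 (last nonzero row D).
The gcd is 1, so 29 is invertible mod 101. The last nonzero row gives −2·101 + 7·29 = 1, so t = 7. So 29^(−1) ≡ 7 (mod 101). Verify: 29 · 7 = 203 ≡ 1 (mod 101). ✓

Final answer: 29^(−1) ≡ 7 (mod 101)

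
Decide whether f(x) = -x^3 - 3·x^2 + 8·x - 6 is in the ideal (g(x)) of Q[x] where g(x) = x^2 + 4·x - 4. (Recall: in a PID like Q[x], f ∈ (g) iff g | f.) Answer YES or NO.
In Q[x] the ideal (g) consists of all multiples of g, so f ∈ (g) iff g | f, i.e. iff the remainder of f on division by g is 0. Divide f by g (g is monic, so eliminate the leading term of the running remainder at each step):
  leading term -x^3: subtract (-x)·g(x) = -x^3 - 4·x^2 + 4·x, leaving x^2 + 4·x - 6
  leading term x^2: subtract (1)·g(x) = x^2 + 4·x - 4, leaving -2
The remainder r(x) = -2 ≠ 0 (and deg r < deg g), so g ∤ f, i.e. f ∉ (g).

Final answer: NO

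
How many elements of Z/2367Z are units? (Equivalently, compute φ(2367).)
An element a ∈ Z/2367Z is a unit iff gcd(a, 2367) = 1, so the number of units is φ(2367). φ is multiplicative, with φ(p^e) = p^e − p^(e−1). Factorise 2367 = 3^2 · 263. Then
  φ(2367) = (3^2 − 3^1) · (263 − 1) = 6 · 262 = 1572.

Final answer: Z/2367Z has φ(2367) = 1572 units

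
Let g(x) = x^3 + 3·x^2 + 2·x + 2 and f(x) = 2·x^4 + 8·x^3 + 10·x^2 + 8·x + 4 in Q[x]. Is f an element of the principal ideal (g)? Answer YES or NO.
In Q[x] the ideal (g) consists of all multiples of g, so f ∈ (g) iff g | f, i.e. iff the remainder of f on division by g is 0. Divide f by g (g is monic, so eliminate the leading term of the running remainder at each step):
  leading term 2·x^4: subtract (2·x)·g(x) = 2·x^4 + 6·x^3 + 4·x^2 + 4·x, leaving 2·x^3 + 6·x^2 + 4·x + 4
  leading term 2·x^3: subtract (2)·g(x) = 2·x^3 + 6·x^2 + 4·x + 4, leaving 0
The remainder is 0, so f(x) = g(x) · h(x) with h(x) = 2·x + 2. Hence g | f, i.e. f ∈ (g).

Final answer: YES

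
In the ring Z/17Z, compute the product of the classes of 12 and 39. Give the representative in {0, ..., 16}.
Reduce the factors first: 39 ≡ 5 (mod 17), so 12 · 39 ≡ 12 · 5 (mod 17). 12 · 5 = 60. Dividing by 17: 60 = 3·17 + 9. So (12 · 39) mod 17 = 9.

Final answer: 9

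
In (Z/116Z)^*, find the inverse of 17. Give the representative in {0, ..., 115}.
Apply the extended Euclidean algorithm to (116, 17), tracking rows (r, s, t) with s·116 + t·17 = r. Each division r_prev = q·r_cur + r_new produces the new row as (previous row) − q·(current row):
  row A: (116, 1, 0)   [1·116 + 0·17 = 116]
  row B: (17, 0, 1)   [0·116 + 1·17 = 17]
  116 = 6·17 + 14   → row C = row A − 6·row B = (14, 1, −6)   [check: 1·116 − 6·17 = 14]
  17 = 1·14 + 3   → row D = row B − 1·row C = (3, −1, 7)   [check: −1·116 + 7·17 = 3]
  14 = 4·3 + 2   → row E = row C − 4·row D = (2, 5, −34)   [check: 5·116 − 34·17 = 2]
  3 = 1·2 + 1   → row F = row D − 1·row E = (1, −6, 41)   [check: −6·116 + 41·17 = 1]
  2 = 2·1 + 0   → remainder 0, stop. gcd = 1 (last nonzero row F).
The gcd is 1, so 17 is invertible mod 116. The last nonzero row gives −6·116 + 41·17 = 1, so t = 41. So 17^(−1) ≡ 41 (mod 116). Verify: 17 · 41 = 697 ≡ 1 (mod 116). ✓

Final answer: 17^(−1) ≡ 41 (mod 116)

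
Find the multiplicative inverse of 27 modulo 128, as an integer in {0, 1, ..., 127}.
27^(−1) ≡ 19 (mod 128)

Apply the extended Euclidean algorithm to (128, 27), tracking rows (r, s, t) with s·128 + t·27 = r. Each division r_prev = q·r_cur + r_new produces the new row as (previous row) − q·(current row):
  row A: (128, 1, 0)   [1·128 + 0·27 = 128]
  row B: (27, 0, 1)   [0·128 + 1·27 = 27]
  128 = 4·27 + 20   → row C = row A − 4·row B = (20, 1, −4)   [check: 1·128 − 4·27 = 20]
  27 = 1·20 + 7   → row D = row B − 1·row C = (7, −1, 5)   [check: −1·128 + 5·27 = 7]
  20 = 2·7 + 6   → row E = row C − 2·row D = (6, 3, −14)   [check: 3·128 − 14·27 = 6]
  7 = 1·6 + 1   → row F = row D − 1·row E = (1, −4, 19)   [check: −4·128 + 19·27 = 1]
  6 = 6·1 + 0   → remainder 0, stop. gcd = 1 (last nonzero row F).
The gcd is 1, so 27 is invertible mod 128. The last nonzero row gives −4·128 + 19·27 = 1, so t = 19. So 27^(−1) ≡ 19 (mod 128). Verify: 27 · 19 = 513 ≡ 1 (mod 128). ✓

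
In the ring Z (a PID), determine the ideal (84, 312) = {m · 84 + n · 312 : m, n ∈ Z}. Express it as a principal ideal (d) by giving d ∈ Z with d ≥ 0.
In the PID Z, (a, b) is generated by gcd(a, b). Compute gcd(312, 84) with the extended Euclidean algorithm, tracking rows (r, s, t) with s·312 + t·84 = r:
  row A: (312, 1, 0)   [1·312 + 0·84 = 312]
  row B: (84, 0, 1)   [0·312 + 1·84 = 84]
  312 = 3·84 + 60   → row C = row A − 3·row B = (60, 1, −3)   [check: 1·312 − 3·84 = 60]
  84 = 1·60 + 24   → row D = row B − 1·row C = (24, −1, 4)   [check: −1·312 + 4·84 = 24]
  60 = 2·24 + 12   → row E = row C − 2·row D = (12, 3, −11)   [check: 3·312 − 11·84 = 12]
  24 = 2·12 + 0   → remainder 0, stop. gcd = 12 (last nonzero row E).
So gcd(84, 312) = 12, with Bézout identity 3·312 − 11·84 = 12. Containment (⊇): the Bézout identity exhibits 12 as an element of (84, 312), giving (12) ⊆ (84, 312). Containment (⊆): since 12 | 84 and 12 | 312 (84 = 12·7, 312 = 12·26), every Z-linear combination of 84 and 312 is divisible by 12, so (84, 312) ⊆ (12). Therefore (84, 312) = (12), d = 12.

Final answer: (84, 312) = (12); d = 12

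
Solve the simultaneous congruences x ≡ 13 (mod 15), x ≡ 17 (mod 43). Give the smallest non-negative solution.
x ≡ 103 (mod 645); the representative in [0, 645) is 103

The moduli 15, 43 are pairwise coprime, so by the CRT there is a unique solution mod 15·43 = 645.
Solve by successive substitution. Start with x ≡ 13 (mod 15).
  Combine with x ≡ 17 (mod 43): write x = 13 + 15·t and require 13 + 15·t ≡ 17 (mod 43), i.e. 15·t ≡ 17 − 13 ≡ 4 (mod 43). Since 15^(−1) ≡ 23 (mod 43), t ≡ 23·4 ≡ 6 (mod 43). So x ≡ 13 + 15·6 = 103 (mod 645).
Unique solution in [0, 645): x = 103.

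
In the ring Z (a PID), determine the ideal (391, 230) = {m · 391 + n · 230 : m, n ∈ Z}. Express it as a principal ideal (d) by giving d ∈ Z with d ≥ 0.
(391, 230) = (23); d = 23

In the PID Z, (a, b) is generated by gcd(a, b). Compute gcd(391, 230) with the extended Euclidean algorithm, tracking rows (r, s, t) with s·391 + t·230 = r:
  row A: (391, 1, 0)   [1·391 + 0·230 = 391]
  row B: (230, 0, 1)   [0·391 + 1·230 = 230]
  391 = 1·230 + 161   → row C = row A − 1·row B = (161, 1, −1)   [check: 1·391 − 1·230 = 161]
  230 = 1·161 + 69   → row D = row B − 1·row C = (69, −1, 2)   [check: −1·391 + 2·230 = 69]
  161 = 2·69 + 23   → row E = row C − 2·row D = (23, 3, −5)   [check: 3·391 − 5·230 = 23]
  69 = 3·23 + 0   → remainder 0, stop. gcd = 23 (last nonzero row E).
So gcd(391, 230) = 23, with Bézout identity 3·391 − 5·230 = 23. Containment (⊇): the Bézout identity exhibits 23 as an element of (391, 230), giving (23) ⊆ (391, 230). Containment (⊆): since 23 | 391 and 23 | 230 (391 = 23·17, 230 = 23·10), every Z-linear combination of 391 and 230 is divisible by 23, so (391, 230) ⊆ (23). Therefore (391, 230) = (23), d = 23.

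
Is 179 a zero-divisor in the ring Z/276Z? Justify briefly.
NO

gcd(179, 276) = 1, so 179 is a unit in Z/276Z (it has a multiplicative inverse). A unit cannot be a zero-divisor: if 179·b ≡ 0 then multiplying both sides by 179^(−1) gives b ≡ 0. So 179 is not a zero-divisor.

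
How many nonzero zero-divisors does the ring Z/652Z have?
In Z/652Z each nonzero element is either a unit (gcd with 652 is 1) or a zero-divisor (gcd > 1). The number of units is φ(652): factorise 652 = 2^2 · 163, so φ(652) = (2^2 − 2^1) · (163 − 1) = 2 · 162 = 324. The nonzero elements number 652 − 1 = 651. Hence the nonzero zero-divisors number 651 − 324 = 327.

Final answer: Z/652Z has 327 nonzero zero-divisors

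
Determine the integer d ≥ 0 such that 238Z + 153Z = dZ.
In the PID Z, (a, b) is generated by gcd(a, b). Compute gcd(238, 153) with the extended Euclidean algorithm, tracking rows (r, s, t) with s·238 + t·153 = r:
  row A: (238, 1, 0)   [1·238 + 0·153 = 238]
  row B: (153, 0, 1)   [0·238 + 1·153 = 153]
  238 = 1·153 + 85   → row C = row A − 1·row B = (85, 1, −1)   [check: 1·238 − 1·153 = 85]
  153 = 1·85 + 68   → row D = row B − 1·row C = (68, −1, 2)   [check: −1·238 + 2·153 = 68]
  85 = 1·68 + 17   → row E = row C − 1·row D = (17, 2, −3)   [check: 2·238 − 3·153 = 17]
  68 = 4·17 + 0   → remainder 0, stop. gcd = 17 (last nonzero row E).
So gcd(238, 153) = 17, with Bézout identity 2·238 − 3·153 = 17. Containment (⊇): the Bézout identity exhibits 17 as an element of (238, 153), giving (17) ⊆ (238, 153). Containment (⊆): since 17 | 238 and 17 | 153 (238 = 17·14, 153 = 17·9), every Z-linear combination of 238 and 153 is divisible by 17, so (238, 153) ⊆ (17). Therefore (238, 153) = (17), d = 17.

Final answer: (238, 153) = (17); d = 17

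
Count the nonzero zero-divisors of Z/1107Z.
In Z/1107Z each nonzero element is either a unit (gcd with 1107 is 1) or a zero-divisor (gcd > 1). The number of units is φ(1107): factorise 1107 = 3^3 · 41, so φ(1107) = (3^3 − 3^2) · (41 − 1) = 18 · 40 = 720. The nonzero elements number 1107 − 1 = 1106. Hence the nonzero zero-divisors number 1106 − 720 = 386.

Final answer: Z/1107Z has 386 nonzero zero-divisors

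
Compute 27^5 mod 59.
Use repeated squaring. Binary(5) = 101. Walk through the bits of the exponent 5 left-to-right: at each bit after the leading one, square the running value, then multiply by 27 if the bit is 1 (always reducing mod 59):
  bit 1 = 1 (leading): start with 27.
  bit 2 = 0: square 27^2 = 729 ≡ 21 (mod 59).
  bit 3 = 1: square 21^2 = 441 ≡ 28; bit is 1, so multiply 28·27 = 756 ≡ 48 (mod 59).
Final value: 27^5 ≡ 48 (mod 59).

Final answer: 48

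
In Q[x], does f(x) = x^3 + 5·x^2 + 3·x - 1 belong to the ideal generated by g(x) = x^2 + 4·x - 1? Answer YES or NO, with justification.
YES

In Q[x] the ideal (g) consists of all multiples of g, so f ∈ (g) iff g | f, i.e. iff the remainder of f on division by g is 0. Divide f by g (g is monic, so eliminate the leading term of the running remainder at each step):
  leading term x^3: subtract (x)·g(x) = x^3 + 4·x^2 - x, leaving x^2 + 4·x - 1
  leading term x^2: subtract (1)·g(x) = x^2 + 4·x - 1, leaving 0
The remainder is 0, so f(x) = g(x) · h(x) with h(x) = x + 1. Hence g | f, i.e. f ∈ (g).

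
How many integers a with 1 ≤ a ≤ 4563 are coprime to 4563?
The number of a ∈ {1, ..., 4563} with gcd(a, 4563) = 1 is by definition Euler's totient φ(4563). φ is multiplicative, with φ(p^e) = p^e − p^(e−1). Factorise 4563 = 3^3 · 13^2. Then
  φ(4563) = (3^3 − 3^2) · (13^2 − 13^1) = 18 · 156 = 2808.
So there are 2808 such integers.

Final answer: 2808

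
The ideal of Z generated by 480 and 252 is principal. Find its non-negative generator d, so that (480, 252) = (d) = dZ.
In the PID Z, (a, b) is generated by gcd(a, b). Compute gcd(480, 252) with the extended Euclidean algorithm, tracking rows (r, s, t) with s·480 + t·252 = r:
  row A: (480, 1, 0)   [1·480 + 0·252 = 480]
  row B: (252, 0, 1)   [0·480 + 1·252 = 252]
  480 = 1·252 + 228   → row C = row A − 1·row B = (228, 1, −1)   [check: 1·480 − 1·252 = 228]
  252 = 1·228 + 24   → row D = row B − 1·row C = (24, −1, 2)   [check: −1·480 + 2·252 = 24]
  228 = 9·24 + 12   → row E = row C − 9·row D = (12, 10, −19)   [check: 10·480 − 19·252 = 12]
  24 = 2·12 + 0   → remainder 0, stop. gcd = 12 (last nonzero row E).
So gcd(480, 252) = 12, with Bézout identity 10·480 − 19·252 = 12. Containment (⊇): the Bézout identity exhibits 12 as an element of (480, 252), giving (12) ⊆ (480, 252). Containment (⊆): since 12 | 480 and 12 | 252 (480 = 12·40, 252 = 12·21), every Z-linear combination of 480 and 252 is divisible by 12, so (480, 252) ⊆ (12). Therefore (480, 252) = (12), d = 12.

Final answer: (480, 252) = (12); d = 12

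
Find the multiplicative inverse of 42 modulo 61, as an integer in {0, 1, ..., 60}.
Apply the extended Euclidean algorithm to (61, 42), tracking rows (r, s, t) with s·61 + t·42 = r. Each division r_prev = q·r_cur + r_new produces the new row as (previous row) − q·(current row):
  row A: (61, 1, 0)   [1·61 + 0·42 = 61]
  row B: (42, 0, 1)   [0·61 + 1·42 = 42]
  61 = 1·42 + 19   → row C = row A − 1·row B = (19, 1, −1)   [check: 1·61 − 1·42 = 19]
  42 = 2·19 + 4   → row D = row B − 2·row C = (4, −2, 3)   [check: −2·61 + 3·42 = 4]
  19 = 4·4 + 3   → row E = row C − 4·row D = (3, 9, −13)   [check: 9·61 − 13·42 = 3]
  4 = 1·3 + 1   → row F = row D − 1·row E = (1, −11, 16)   [check: −11·61 + 16·42 = 1]
  3 = 3·1 + 0   → remainder 0, stop. gcd = 1 (last nonzero row F).
The gcd is 1, so 42 is invertible mod 61. The last nonzero row gives −11·61 + 16·42 = 1, so t = 16. So 42^(−1) ≡ 16 (mod 61). Verify: 42 · 16 = 672 ≡ 1 (mod 61). ✓

Final answer: 42^(−1) ≡ 16 (mod 61)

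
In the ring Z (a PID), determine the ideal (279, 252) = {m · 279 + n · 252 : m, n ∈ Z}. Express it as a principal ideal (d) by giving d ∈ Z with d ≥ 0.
(279, 252) = (9); d = 9

In the PID Z, (a, b) is generated by gcd(a, b). Compute gcd(279, 252) with the extended Euclidean algorithm, tracking rows (r, s, t) with s·279 + t·252 = r:
  row A: (279, 1, 0)   [1·279 + 0·252 = 279]
  row B: (252, 0, 1)   [0·279 + 1·252 = 252]
  279 = 1·252 + 27   → row C = row A − 1·row B = (27, 1, −1)   [check: 1·279 − 1·252 = 27]
  252 = 9·27 + 9   → row D = row B − 9·row C = (9, −9, 10)   [check: −9·279 + 10·252 = 9]
  27 = 3·9 + 0   → remainder 0, stop. gcd = 9 (last nonzero row D).
So gcd(279, 252) = 9, with Bézout identity −9·279 + 10·252 = 9. Containment (⊇): the Bézout identity exhibits 9 as an element of (279, 252), giving (9) ⊆ (279, 252). Containment (⊆): since 9 | 279 and 9 | 252 (279 = 9·31, 252 = 9·28), every Z-linear combination of 279 and 252 is divisible by 9, so (279, 252) ⊆ (9). Therefore (279, 252) = (9), d = 9.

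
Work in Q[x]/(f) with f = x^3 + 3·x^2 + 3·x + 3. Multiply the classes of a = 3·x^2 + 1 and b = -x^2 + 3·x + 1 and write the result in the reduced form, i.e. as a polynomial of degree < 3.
First multiply in Q[x] without reducing: a · b = -3·x^4 + 9·x^3 + 2·x^2 + 3·x + 1. Now divide by f(x) = x^3 + 3·x^2 + 3·x + 3, eliminating the leading term at each step:
  leading term -3·x^4: subtract (-3·x)·f(x) = -3·x^4 - 9·x^3 - 9·x^2 - 9·x, leaving 18·x^3 + 11·x^2 + 12·x + 1
  leading term 18·x^3: subtract (18)·f(x) = 18·x^3 + 54·x^2 + 54·x + 54, leaving -43·x^2 - 42·x - 53
The degree is now < 3, so this is the remainder. Hence a · b ≡ -43·x^2 - 42·x - 53 in Q[x]/(f).

Final answer: a · b ≡ -43·x^2 - 42·x - 53 (mod f(x))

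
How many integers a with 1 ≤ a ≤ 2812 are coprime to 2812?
1296

The number of a ∈ {1, ..., 2812} with gcd(a, 2812) = 1 is by definition Euler's totient φ(2812). φ is multiplicative, with φ(p^e) = p^e − p^(e−1). Factorise 2812 = 2^2 · 19 · 37. Then
  φ(2812) = (2^2 − 2^1) · (19 − 1) · (37 − 1) = 2 · 18 · 36 = 1296.
So there are 1296 such integers.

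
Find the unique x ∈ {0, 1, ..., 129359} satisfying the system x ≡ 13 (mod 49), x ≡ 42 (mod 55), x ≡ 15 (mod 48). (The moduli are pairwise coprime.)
x ≡ 42447 (mod 129360); the representative in [0, 129360) is 42447

The moduli 49, 55, 48 are pairwise coprime, so by the CRT there is a unique solution mod 49·55·48 = 129360.
Solve by successive substitution. Start with x ≡ 13 (mod 49).
  Combine with x ≡ 42 (mod 55): write x = 13 + 49·t and require 13 + 49·t ≡ 42 (mod 55), i.e. 49·t ≡ 42 − 13 ≡ 29 (mod 55). Since 49^(−1) ≡ 9 (mod 55), t ≡ 9·29 ≡ 41 (mod 55). So x ≡ 13 + 49·41 = 2022 (mod 2695).
  Combine with x ≡ 15 (mod 48): write x = 2022 + 2695·t and require 2022 + 2695·t ≡ 15 (mod 48), i.e. 2695·t ≡ 15 − 2022 ≡ 9 (mod 48). Since 2695^(−1) ≡ 7 (mod 48) (2695 ≡ 7 (mod 48)), t ≡ 7·9 ≡ 15 (mod 48). So x ≡ 2022 + 2695·15 = 42447 (mod 129360).
Unique solution in [0, 129360): x = 42447.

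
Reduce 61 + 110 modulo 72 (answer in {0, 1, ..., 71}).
27

Reduce the summands first: 110 ≡ 38 (mod 72), so 61 + 110 ≡ 61 + 38 (mod 72). 61 + 38 = 99; 99 = 1·72 + 27, so (61 + 110) mod 72 = 27.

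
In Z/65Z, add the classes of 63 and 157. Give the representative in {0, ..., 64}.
Reduce the summands first: 157 ≡ 27 (mod 65), so 63 + 157 ≡ 63 + 27 (mod 65). 63 + 27 = 90; 90 = 1·65 + 25, so (63 + 157) mod 65 = 25.

Final answer: 25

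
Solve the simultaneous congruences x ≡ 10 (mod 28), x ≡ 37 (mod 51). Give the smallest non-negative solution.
x ≡ 598 (mod 1428); the representative in [0, 1428) is 598

The moduli 28, 51 are pairwise coprime, so by the CRT there is a unique solution mod 28·51 = 1428.
Solve by successive substitution. Start with x ≡ 10 (mod 28).
  Combine with x ≡ 37 (mod 51): write x = 10 + 28·t and require 10 + 28·t ≡ 37 (mod 51), i.e. 28·t ≡ 37 − 10 ≡ 27 (mod 51). Since 28^(−1) ≡ 31 (mod 51), t ≡ 31·27 ≡ 21 (mod 51). So x ≡ 10 + 28·21 = 598 (mod 1428).
Unique solution in [0, 1428): x = 598.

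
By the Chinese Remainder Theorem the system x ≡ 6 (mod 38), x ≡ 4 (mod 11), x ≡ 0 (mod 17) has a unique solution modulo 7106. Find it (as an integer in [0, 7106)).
The moduli 38, 11, 17 are pairwise coprime, so by the CRT there is a unique solution mod 38·11·17 = 7106.
Solve by successive substitution. Start with x ≡ 6 (mod 38).
  Combine with x ≡ 4 (mod 11): write x = 6 + 38·t and require 6 + 38·t ≡ 4 (mod 11), i.e. 38·t ≡ 4 − 6 ≡ 9 (mod 11). Since 38^(−1) ≡ 9 (mod 11) (38 ≡ 5 (mod 11)), t ≡ 9·9 ≡ 4 (mod 11). So x ≡ 6 + 38·4 = 158 (mod 418).
  Combine with x ≡ 0 (mod 17): write x = 158 + 418·t and require 158 + 418·t ≡ 0 (mod 17), i.e. 418·t ≡ 0 − 158 ≡ 12 (mod 17). Since 418^(−1) ≡ 12 (mod 17) (418 ≡ 10 (mod 17)), t ≡ 12·12 ≡ 8 (mod 17). So x ≡ 158 + 418·8 = 3502 (mod 7106).
Unique solution in [0, 7106): x = 3502.

Final answer: x ≡ 3502 (mod 7106); the representative in [0, 7106) is 3502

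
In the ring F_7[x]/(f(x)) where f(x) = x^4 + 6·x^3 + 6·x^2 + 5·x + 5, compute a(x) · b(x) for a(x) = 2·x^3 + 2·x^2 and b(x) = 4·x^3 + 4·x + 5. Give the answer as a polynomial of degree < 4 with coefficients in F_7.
a · b ≡ 5·x^3 + 6·x^2 + 5·x + 1 (mod f(x))

Multiply as integer polynomials: a · b = 8·x^6 + 8·x^5 + 8·x^4 + 18·x^3 + 10·x^2. Reducing coefficients mod 7: a · b ≡ x^6 + x^5 + x^4 + 4·x^3 + 3·x^2. Now divide by f(x) = x^4 + 6·x^3 + 6·x^2 + 5·x + 5 in F_7[x], eliminating the leading term at each step:
  leading term x^6: subtract (x^2)·f(x) = x^6 + 6·x^5 + 6·x^4 + 5·x^3 + 5·x^2, leaving 2·x^5 + 2·x^4 + 6·x^3 + 5·x^2 (coefficients mod 7)
  leading term 2·x^5: subtract (2·x)·f(x) = 2·x^5 + 5·x^4 + 5·x^3 + 3·x^2 + 3·x, leaving 4·x^4 + x^3 + 2·x^2 + 4·x (coefficients mod 7)
  leading term 4·x^4: subtract (4)·f(x) = 4·x^4 + 3·x^3 + 3·x^2 + 6·x + 6, leaving 5·x^3 + 6·x^2 + 5·x + 1 (coefficients mod 7)
The degree is now < 4, so this is the remainder. Hence a · b ≡ 5·x^3 + 6·x^2 + 5·x + 1 in F_7[x]/(f).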